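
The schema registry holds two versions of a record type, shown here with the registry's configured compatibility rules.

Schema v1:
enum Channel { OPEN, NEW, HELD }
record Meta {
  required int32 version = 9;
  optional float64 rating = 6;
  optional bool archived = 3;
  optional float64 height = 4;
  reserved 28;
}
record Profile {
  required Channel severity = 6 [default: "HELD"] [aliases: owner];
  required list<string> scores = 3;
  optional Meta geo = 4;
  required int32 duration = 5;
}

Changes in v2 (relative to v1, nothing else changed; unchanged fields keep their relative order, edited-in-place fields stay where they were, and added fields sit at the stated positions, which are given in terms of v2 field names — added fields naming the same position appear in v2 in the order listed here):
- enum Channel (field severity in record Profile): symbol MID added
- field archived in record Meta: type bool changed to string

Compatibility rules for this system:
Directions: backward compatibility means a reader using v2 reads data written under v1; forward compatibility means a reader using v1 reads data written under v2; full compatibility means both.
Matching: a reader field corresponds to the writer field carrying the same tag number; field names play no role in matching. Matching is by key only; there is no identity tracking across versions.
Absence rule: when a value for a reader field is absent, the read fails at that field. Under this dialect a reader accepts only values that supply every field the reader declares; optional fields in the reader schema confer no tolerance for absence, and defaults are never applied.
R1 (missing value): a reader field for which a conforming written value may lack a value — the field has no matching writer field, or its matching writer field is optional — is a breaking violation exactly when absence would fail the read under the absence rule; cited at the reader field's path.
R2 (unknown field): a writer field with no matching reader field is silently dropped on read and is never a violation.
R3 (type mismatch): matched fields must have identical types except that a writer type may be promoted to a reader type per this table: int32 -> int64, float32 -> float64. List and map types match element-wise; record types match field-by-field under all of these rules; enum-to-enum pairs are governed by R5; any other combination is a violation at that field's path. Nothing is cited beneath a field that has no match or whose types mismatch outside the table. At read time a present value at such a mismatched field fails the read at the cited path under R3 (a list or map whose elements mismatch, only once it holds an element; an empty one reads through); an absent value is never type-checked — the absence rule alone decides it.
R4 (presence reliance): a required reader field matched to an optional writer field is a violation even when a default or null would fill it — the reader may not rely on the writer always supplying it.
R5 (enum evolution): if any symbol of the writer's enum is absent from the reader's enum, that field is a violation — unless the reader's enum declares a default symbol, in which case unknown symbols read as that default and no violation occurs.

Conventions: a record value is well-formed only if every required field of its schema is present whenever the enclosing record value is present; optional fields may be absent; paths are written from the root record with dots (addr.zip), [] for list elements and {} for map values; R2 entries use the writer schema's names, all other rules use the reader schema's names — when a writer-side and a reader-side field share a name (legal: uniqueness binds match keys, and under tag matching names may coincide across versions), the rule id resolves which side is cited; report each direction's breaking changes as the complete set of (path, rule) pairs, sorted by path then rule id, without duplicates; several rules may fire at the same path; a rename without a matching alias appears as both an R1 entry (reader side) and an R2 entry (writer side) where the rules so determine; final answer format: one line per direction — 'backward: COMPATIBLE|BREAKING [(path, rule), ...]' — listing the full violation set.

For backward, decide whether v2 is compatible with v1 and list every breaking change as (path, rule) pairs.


the writer's type comes first in each Profile pair
backward on Profile — v2 reading data written by v1:
  severity <- severity (Channel -> Channel, writer required)
  scores <- scores (list<string> -> list<string>, writer required)
  geo <- geo (Meta -> Meta, writer optional)
  duration <- duration (int32 -> int32, writer required)
  geo.version <- geo.version (int32 -> int32, writer required)
  geo.rating <- geo.rating (float64 -> float64, writer optional)
  geo.archived <- geo.archived (bool -> string, writer optional)
  geo.height <- geo.height (float64 -> float64, writer optional)
  R1 fires at geo
  R1 fires at geo.archived
  R3 fires at geo.archived
  R1 fires at geo.height
  R1 fires at geo.rating
  => backward verdict for Profile: BREAKING, 5 violation(s)
checking off the Profile differences that do not matter here:
  enum Channel (field severity in record Profile): symbol MID added -> affects forward compatibility only, which is not asked

backward: BREAKING [(geo, R1), (geo.archived, R1), (geo.archived, R3), (geo.height, R1), (geo.rating, R1)]


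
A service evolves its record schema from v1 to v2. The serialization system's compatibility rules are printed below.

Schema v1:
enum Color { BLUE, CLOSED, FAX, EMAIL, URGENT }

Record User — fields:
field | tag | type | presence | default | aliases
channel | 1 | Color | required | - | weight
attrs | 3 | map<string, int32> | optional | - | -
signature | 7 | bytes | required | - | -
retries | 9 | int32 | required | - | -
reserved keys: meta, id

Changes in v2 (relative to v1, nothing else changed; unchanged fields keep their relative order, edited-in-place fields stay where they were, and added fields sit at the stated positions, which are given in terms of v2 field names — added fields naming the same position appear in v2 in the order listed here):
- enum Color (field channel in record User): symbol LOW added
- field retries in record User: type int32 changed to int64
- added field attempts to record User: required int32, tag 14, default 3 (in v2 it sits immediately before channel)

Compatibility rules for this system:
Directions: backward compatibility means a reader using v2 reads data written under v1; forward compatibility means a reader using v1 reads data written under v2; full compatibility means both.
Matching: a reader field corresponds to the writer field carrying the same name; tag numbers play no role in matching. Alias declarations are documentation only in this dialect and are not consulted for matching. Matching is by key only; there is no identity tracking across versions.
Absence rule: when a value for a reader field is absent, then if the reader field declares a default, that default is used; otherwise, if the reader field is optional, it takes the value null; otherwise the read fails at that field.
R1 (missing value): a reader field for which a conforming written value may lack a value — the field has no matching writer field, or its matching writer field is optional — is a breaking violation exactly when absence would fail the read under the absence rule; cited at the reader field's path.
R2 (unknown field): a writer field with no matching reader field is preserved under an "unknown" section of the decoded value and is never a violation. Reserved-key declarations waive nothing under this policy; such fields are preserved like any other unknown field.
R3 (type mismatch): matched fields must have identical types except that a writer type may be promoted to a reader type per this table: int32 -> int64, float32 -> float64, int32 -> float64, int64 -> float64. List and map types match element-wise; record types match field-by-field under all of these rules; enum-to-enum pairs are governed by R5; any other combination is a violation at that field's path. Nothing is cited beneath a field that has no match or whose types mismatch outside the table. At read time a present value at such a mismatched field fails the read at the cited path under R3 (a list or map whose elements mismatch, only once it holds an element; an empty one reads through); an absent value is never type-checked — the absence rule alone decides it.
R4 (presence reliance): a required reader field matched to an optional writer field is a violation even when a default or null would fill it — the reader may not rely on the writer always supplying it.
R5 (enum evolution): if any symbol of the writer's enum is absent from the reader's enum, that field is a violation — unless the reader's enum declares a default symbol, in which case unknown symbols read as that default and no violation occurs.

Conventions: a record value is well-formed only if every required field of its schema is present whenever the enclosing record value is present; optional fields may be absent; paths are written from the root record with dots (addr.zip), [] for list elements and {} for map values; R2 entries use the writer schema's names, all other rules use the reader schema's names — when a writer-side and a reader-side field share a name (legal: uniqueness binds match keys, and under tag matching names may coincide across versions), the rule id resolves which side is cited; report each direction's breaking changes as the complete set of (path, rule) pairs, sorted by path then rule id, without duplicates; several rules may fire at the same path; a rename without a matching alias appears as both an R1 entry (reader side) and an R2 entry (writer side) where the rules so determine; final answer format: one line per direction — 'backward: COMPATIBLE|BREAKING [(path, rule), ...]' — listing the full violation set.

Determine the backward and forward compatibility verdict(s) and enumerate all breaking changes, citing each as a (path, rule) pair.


in User below, arrows point writer -> reader
checking backward for User: reader v2 against writer v1:
  attempts: no writer-side match
  channel: paired with writer channel (Color -> Color; writer required)
  attrs: paired with writer attrs (map<string, int32> -> map<string, int32>; writer optional)
  signature: paired with writer signature (bytes -> bytes; writer required)
  retries: paired with writer retries (int32 -> int64; writer required)
  nothing fires on User: backward is COMPATIBLE
checking forward for User: reader v1 against writer v2:
  channel: paired with writer channel (Color -> Color; writer required)
  attrs: paired with writer attrs (map<string, int32> -> map<string, int32>; writer optional)
  signature: paired with writer signature (bytes -> bytes; writer required)
  retries: paired with writer retries (int64 -> int32; writer required)
  writer field attempts has no reader counterpart
  rule R5 violated at channel
  rule R3 violated at retries
  => forward: BREAKING (2)

backward: COMPATIBLE []; forward: BREAKING [(channel, R5), (retries, R3)]


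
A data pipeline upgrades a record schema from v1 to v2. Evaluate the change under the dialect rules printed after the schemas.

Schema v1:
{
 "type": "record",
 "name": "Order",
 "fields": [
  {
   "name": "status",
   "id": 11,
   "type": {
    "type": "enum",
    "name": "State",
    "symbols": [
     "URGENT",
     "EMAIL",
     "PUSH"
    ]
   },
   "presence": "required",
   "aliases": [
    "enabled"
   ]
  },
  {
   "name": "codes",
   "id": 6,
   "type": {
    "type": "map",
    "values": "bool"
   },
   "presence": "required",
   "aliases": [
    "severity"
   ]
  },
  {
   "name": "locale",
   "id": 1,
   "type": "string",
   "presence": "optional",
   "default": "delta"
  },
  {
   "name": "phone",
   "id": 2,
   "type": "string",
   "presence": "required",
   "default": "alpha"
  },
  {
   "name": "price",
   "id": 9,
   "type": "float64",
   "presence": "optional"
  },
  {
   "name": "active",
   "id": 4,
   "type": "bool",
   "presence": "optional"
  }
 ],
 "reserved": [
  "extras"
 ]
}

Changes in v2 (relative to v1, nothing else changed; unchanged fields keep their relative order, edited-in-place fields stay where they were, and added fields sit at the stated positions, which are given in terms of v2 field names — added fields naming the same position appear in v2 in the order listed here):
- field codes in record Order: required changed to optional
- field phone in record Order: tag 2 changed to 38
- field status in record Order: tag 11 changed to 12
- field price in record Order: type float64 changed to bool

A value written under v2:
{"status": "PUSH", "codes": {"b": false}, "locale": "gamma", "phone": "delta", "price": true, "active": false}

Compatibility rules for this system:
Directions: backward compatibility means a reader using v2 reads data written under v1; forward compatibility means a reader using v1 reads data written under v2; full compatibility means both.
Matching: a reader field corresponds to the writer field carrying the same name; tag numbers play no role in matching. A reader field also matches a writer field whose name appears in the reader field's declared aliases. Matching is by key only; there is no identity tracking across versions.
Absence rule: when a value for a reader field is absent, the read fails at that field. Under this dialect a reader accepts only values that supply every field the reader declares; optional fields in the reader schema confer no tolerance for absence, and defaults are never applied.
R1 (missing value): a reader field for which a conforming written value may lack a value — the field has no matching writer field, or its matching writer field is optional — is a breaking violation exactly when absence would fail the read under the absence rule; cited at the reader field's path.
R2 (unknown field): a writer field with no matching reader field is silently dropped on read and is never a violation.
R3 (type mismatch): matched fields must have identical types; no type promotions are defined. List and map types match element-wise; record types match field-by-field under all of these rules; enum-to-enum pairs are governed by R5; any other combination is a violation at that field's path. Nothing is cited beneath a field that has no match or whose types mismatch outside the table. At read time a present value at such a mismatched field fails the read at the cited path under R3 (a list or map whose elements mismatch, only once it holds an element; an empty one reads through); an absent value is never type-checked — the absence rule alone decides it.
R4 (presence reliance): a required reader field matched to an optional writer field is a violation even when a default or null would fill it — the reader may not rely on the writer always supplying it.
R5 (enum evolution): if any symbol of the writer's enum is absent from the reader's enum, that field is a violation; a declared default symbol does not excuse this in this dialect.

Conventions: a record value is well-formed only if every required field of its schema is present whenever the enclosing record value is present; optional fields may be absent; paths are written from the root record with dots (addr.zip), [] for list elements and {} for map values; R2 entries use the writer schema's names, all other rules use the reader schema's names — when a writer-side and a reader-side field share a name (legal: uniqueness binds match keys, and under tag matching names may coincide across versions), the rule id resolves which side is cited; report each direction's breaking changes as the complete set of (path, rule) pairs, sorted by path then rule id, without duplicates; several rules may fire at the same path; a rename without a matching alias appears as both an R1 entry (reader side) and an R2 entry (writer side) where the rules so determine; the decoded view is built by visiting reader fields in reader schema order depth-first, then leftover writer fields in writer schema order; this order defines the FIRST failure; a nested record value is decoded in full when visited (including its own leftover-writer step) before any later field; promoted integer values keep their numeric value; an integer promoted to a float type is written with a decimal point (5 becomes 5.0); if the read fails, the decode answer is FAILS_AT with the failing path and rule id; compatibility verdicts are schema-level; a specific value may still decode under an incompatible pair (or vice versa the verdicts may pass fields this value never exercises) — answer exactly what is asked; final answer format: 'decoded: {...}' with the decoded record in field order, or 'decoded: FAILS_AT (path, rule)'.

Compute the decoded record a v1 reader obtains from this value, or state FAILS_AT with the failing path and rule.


each type pair in Order: writer, then reader
decode (reader v1):
  status := "PUSH"
  codes := {"b": false}
  locale := "gamma"
  phone := "delta"
  read fails at price under R3
  => FAILS_AT (price, R3)
the rest of the Order diff is inert for this question:
  field codes in record Order: required changed to optional -> changes Order's schema-level verdicts only — the decode of this value is the same
  field phone in record Order: tag 2 changed to 38 -> no rule fires on it and the decoded Order view is identical with or without it
  field status in record Order: tag 11 changed to 12 -> no rule fires on it and the decoded Order view is identical with or without it

decoded: FAILS_AT (price, R3)


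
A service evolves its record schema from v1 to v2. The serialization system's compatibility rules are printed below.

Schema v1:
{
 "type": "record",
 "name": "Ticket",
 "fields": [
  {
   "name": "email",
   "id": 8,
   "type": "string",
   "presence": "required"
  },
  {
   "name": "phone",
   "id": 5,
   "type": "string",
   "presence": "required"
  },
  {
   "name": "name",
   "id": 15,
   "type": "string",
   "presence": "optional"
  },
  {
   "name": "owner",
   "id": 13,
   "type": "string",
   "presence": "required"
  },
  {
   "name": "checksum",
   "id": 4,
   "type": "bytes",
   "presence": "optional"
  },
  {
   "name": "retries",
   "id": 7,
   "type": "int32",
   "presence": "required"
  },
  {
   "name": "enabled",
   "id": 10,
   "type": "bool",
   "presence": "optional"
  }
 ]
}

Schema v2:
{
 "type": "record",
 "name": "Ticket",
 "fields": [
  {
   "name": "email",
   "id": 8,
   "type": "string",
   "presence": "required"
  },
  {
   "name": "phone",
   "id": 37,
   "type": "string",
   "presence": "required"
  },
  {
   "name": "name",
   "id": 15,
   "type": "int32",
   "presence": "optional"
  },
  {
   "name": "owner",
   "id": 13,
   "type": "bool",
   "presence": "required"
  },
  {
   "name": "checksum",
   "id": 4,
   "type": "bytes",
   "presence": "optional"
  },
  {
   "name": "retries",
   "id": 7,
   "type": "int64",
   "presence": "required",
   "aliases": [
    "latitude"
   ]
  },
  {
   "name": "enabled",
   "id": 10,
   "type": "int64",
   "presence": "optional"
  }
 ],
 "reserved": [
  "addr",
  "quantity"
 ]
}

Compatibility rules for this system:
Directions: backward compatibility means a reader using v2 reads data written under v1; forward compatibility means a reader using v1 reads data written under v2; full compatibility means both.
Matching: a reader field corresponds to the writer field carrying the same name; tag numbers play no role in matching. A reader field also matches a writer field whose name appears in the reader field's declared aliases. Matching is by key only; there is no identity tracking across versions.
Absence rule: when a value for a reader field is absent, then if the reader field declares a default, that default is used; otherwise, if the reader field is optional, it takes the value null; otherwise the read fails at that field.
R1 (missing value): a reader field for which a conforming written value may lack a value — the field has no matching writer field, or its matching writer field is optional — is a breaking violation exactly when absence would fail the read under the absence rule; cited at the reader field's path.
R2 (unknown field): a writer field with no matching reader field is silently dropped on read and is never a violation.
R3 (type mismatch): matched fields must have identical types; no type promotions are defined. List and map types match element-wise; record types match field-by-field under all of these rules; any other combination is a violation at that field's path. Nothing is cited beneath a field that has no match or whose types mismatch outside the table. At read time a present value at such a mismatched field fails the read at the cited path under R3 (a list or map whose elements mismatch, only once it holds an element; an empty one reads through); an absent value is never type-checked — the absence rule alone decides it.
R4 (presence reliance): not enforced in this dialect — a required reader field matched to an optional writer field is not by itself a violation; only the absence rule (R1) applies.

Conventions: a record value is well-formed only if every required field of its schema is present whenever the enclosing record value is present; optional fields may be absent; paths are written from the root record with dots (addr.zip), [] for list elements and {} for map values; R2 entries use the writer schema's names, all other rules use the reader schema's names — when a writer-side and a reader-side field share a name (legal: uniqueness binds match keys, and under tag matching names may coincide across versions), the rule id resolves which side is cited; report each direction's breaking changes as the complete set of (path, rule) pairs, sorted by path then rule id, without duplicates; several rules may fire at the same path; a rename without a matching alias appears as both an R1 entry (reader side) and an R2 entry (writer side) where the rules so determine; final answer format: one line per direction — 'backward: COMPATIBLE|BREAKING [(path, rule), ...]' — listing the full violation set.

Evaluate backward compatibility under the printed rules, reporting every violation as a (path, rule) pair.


in Ticket below, arrows point writer -> reader
checking backward for Ticket: reader v2 against writer v1:
  email: paired with writer email (string -> string; writer required)
  phone: paired with writer phone (string -> string; writer required)
  name: paired with writer name (string -> int32; writer optional)
  owner: paired with writer owner (string -> bool; writer required)
  checksum: paired with writer checksum (bytes -> bytes; writer optional)
  retries: paired with writer retries (int32 -> int64; writer required)
  enabled: paired with writer enabled (bool -> int64; writer optional)
  violation R3 at enabled
  violation R3 at name
  violation R3 at owner
  violation R3 at retries
  backward on Ticket therefore BREAKING (4)
the other Ticket changes do not affect what is asked:
  field phone in record Ticket: tag 5 changed to 37 -> fires no rule on Ticket, leaving the asked answer as it is

backward: BREAKING [(enabled, R3), (name, R3), (owner, R3), (retries, R3)]


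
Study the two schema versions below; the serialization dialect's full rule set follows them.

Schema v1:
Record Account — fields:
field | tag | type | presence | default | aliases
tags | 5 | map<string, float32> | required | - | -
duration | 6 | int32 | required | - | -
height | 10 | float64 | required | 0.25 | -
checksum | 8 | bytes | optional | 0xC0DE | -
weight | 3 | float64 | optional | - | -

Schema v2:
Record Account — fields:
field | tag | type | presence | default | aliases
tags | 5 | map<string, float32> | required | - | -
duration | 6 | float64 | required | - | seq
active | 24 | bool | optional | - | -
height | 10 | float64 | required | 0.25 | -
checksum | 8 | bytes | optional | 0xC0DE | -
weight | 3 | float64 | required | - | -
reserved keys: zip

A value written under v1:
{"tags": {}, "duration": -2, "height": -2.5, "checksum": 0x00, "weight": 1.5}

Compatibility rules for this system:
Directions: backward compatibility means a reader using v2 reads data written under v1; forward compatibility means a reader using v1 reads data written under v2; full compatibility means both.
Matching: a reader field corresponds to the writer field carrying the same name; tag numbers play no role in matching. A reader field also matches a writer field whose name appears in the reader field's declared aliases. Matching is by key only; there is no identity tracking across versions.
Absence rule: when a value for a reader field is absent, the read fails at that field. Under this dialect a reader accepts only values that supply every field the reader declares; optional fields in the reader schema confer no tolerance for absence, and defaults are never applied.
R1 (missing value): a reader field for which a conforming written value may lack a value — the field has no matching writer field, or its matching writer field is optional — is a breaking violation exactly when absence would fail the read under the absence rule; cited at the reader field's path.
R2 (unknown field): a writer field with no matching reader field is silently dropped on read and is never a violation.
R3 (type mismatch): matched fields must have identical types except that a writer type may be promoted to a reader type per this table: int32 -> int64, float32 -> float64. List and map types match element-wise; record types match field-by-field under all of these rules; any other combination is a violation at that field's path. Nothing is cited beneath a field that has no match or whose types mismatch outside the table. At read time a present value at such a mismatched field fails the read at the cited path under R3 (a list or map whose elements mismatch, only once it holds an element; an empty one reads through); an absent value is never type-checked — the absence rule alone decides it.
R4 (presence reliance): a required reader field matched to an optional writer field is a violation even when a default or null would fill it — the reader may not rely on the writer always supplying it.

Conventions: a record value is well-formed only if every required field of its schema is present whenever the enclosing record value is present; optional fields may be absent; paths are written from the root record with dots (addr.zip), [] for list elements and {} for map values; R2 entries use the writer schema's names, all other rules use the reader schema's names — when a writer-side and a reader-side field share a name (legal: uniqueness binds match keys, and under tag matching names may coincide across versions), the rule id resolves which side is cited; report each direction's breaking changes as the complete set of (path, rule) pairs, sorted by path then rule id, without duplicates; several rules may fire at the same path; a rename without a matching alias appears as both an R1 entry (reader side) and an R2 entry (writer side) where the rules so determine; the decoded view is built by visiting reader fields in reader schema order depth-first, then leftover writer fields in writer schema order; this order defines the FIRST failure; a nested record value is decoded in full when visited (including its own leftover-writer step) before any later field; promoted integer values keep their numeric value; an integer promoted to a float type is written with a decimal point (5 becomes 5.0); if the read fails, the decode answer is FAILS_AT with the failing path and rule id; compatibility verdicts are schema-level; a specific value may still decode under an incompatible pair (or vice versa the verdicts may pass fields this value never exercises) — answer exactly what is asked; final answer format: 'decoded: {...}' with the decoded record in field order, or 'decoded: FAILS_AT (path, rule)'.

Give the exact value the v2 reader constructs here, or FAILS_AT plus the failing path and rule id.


each type pair in Account: writer, then reader
decode (reader v2):
  tags := {}
  read fails at duration under R3
  => FAILS_AT (duration, R3)
the other Account changes do not affect what is asked:
  field weight in record Account: optional changed to required -> affects the rule determinations only; this particular Account value decodes identically
  added field active to record Account: optional bool, tag 24 (in v2 it sits immediately before height) -> affects the rule determinations only; this particular Account value decodes identically

decoded: FAILS_AT (duration, R3)


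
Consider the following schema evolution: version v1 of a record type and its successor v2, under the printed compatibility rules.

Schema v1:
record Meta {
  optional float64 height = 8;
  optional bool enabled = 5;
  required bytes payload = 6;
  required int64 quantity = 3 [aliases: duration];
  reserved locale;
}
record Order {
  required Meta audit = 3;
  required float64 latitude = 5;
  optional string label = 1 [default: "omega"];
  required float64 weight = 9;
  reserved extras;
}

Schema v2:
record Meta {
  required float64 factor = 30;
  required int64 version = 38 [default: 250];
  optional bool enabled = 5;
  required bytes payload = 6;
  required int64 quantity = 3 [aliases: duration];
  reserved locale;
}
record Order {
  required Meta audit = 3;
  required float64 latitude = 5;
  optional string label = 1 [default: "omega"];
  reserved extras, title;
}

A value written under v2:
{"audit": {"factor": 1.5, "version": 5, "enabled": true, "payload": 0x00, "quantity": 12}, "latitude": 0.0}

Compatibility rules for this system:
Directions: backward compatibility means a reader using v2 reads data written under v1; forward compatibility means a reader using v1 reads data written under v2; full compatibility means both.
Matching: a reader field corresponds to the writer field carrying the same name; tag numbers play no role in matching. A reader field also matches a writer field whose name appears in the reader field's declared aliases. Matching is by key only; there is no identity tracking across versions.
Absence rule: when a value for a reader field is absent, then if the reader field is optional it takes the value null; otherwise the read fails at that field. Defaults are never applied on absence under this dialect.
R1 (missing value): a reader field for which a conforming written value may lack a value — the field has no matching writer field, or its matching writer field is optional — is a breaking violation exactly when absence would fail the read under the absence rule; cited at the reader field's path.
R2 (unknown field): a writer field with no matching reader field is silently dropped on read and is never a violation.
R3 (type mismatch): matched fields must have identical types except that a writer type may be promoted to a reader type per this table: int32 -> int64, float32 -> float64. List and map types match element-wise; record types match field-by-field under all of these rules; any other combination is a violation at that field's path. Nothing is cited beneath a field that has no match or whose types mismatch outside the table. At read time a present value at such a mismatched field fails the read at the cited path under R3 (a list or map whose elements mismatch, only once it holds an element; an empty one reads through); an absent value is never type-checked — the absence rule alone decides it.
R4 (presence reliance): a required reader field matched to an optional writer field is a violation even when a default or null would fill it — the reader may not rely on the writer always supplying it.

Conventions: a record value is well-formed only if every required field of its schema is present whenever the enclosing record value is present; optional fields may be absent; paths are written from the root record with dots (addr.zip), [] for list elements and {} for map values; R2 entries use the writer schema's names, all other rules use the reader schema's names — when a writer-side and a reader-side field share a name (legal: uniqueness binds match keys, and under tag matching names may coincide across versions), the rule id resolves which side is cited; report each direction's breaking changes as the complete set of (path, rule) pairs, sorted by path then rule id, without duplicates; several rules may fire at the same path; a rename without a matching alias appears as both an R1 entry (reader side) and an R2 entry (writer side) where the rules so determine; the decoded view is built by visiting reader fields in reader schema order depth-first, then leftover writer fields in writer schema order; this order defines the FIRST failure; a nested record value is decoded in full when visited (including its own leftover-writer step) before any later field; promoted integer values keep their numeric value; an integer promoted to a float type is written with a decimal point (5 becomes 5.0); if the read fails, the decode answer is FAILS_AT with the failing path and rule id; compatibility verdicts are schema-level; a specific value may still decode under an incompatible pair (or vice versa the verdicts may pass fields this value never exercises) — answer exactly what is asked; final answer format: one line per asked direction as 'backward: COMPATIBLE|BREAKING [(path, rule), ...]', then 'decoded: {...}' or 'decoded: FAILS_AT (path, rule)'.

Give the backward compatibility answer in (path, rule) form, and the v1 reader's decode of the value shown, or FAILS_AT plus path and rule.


each type pair in Order: writer, then reader
backward analysis of Order with v2 as reader and v1 as writer:
  writer required, Meta -> Meta: reader audit maps from writer audit
  writer required, float64 -> float64: reader latitude maps from writer latitude
  writer optional, string -> string: reader label maps from writer label
  writer field weight has no reader counterpart
  audit.factor: no writer match
  audit.version: no writer match
  writer optional, bool -> bool: reader audit.enabled maps from writer audit.enabled
  writer required, bytes -> bytes: reader audit.payload maps from writer audit.payload
  writer required, int64 -> int64: reader audit.quantity maps from writer audit.quantity
  writer field audit.height has no reader counterpart
  breaking: (audit.factor, R1)
  breaking: (audit.version, R1)
  => 2 violation(s): backward is BREAKING for Order
decode (reader v1):
  audit.height := null (not supplied -> null)
  audit.enabled := true
  audit.payload := 0x00
  audit.quantity := 12
  writer audit.factor: unmatched, discarded
  writer audit.version: unmatched, discarded
  latitude := 0.0
  label := null (not supplied -> null)
  read fails at weight under R1 (no fill)
  => FAILS_AT (weight, R1)
the rest of the Order diff is inert for this question:
  removed field height from record Meta -> no rule fires on it in Order's dialect; the asked verdict holds

backward: BREAKING [(audit.factor, R1), (audit.version, R1)]; decoded: FAILS_AT (weight, R1)


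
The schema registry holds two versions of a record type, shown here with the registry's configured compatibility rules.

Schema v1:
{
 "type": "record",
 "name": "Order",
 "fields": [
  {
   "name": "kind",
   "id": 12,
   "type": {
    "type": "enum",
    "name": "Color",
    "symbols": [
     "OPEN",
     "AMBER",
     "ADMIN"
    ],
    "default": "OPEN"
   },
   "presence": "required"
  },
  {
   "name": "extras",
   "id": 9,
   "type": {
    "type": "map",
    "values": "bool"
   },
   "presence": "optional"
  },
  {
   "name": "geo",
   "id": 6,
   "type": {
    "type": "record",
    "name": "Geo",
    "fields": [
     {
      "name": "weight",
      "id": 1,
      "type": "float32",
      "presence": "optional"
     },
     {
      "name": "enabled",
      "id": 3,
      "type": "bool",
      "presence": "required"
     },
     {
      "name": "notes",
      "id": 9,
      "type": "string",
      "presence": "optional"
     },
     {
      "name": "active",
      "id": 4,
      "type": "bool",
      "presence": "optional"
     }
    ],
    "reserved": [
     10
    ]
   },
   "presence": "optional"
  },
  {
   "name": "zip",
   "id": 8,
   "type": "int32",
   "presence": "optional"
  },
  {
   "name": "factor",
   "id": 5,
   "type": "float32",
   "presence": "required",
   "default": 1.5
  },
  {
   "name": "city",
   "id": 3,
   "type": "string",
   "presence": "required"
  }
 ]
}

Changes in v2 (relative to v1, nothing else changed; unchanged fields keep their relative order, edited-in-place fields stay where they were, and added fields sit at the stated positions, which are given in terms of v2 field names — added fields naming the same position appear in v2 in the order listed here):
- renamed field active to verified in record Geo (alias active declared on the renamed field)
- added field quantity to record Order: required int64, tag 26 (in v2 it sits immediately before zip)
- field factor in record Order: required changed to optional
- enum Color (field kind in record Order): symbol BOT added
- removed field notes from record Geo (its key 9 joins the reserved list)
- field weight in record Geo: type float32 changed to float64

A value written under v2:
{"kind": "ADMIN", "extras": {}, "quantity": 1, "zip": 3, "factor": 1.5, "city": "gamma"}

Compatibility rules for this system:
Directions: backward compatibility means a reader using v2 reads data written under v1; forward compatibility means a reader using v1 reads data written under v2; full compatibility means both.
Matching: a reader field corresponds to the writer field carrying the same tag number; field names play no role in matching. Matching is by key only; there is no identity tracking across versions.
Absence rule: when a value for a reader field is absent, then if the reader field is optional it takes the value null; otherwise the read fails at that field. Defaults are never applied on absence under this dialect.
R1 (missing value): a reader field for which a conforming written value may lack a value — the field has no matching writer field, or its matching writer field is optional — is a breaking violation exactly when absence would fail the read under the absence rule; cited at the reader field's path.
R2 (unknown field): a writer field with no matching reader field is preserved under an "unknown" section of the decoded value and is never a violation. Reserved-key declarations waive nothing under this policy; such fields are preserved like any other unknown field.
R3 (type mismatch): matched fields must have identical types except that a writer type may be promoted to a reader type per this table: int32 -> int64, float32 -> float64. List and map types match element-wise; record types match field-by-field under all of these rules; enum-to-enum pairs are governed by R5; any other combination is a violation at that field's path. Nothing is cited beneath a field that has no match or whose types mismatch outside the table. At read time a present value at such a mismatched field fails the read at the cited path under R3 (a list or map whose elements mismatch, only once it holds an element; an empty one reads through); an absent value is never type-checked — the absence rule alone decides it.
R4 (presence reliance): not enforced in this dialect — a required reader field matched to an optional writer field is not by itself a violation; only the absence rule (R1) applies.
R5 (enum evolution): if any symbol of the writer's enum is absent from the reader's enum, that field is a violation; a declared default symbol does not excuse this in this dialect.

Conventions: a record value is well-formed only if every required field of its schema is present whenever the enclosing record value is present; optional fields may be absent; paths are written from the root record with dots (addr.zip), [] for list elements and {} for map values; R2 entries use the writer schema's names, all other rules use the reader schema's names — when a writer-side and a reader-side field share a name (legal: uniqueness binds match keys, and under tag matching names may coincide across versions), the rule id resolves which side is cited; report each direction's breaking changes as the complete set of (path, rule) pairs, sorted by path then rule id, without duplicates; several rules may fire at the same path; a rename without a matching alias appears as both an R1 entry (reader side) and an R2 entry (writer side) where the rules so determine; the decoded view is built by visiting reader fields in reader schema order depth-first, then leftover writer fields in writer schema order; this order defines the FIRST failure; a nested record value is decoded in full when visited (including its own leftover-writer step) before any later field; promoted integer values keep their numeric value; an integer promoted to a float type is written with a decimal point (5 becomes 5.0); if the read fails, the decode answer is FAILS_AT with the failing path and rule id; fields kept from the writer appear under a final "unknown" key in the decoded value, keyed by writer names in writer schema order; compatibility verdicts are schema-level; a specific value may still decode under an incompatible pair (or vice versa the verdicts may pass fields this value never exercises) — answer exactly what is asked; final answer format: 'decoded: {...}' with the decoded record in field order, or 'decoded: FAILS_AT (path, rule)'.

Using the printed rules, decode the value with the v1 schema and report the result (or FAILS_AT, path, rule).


each type pair in Order: writer, then reader
decode (reader v1):
  kind := "ADMIN"
  extras := {}
  geo := null (not supplied -> null)
  zip := 3
  factor := 1.5
  city := "gamma"
  writer quantity: kept under "unknown"
  => decoded: {"kind": "ADMIN", "extras": {}, "geo": null, "zip": 3, "factor": 1.5, "city": "gamma", "unknown": {"quantity": 1}}
ruling out the remaining Order differences:
  renamed field active to verified in record Geo (alias active declared on the renamed field) -> fires no rule on Order under this dialect and leaves the result unchanged
  field factor in record Order: required changed to optional -> affects the rule determinations only; this particular Order value decodes identically
  enum Color (field kind in record Order): symbol BOT added -> affects the rule determinations only; this particular Order value decodes identically
  removed field notes from record Geo (its key 9 joins the reserved list) -> fires no rule on Order under this dialect and leaves the result unchanged
  field weight in record Geo: type float32 changed to float64 -> affects the rule determinations only; this particular Order value decodes identically

decoded: {"kind": "ADMIN", "extras": {}, "geo": null, "zip": 3, "factor": 1.5, "city": "gamma", "unknown": {"quantity": 1}}
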